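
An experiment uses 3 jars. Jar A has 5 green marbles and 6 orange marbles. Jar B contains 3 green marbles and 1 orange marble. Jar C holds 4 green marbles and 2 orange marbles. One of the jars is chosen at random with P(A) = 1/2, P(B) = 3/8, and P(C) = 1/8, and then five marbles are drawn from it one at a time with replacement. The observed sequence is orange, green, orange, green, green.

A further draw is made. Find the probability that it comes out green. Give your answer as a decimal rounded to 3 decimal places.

Under each hypothesis, the probability of the observed sequence is: P(data | jar A) = (6/11)(5/11)(6/11)(5/11)(5/11) = 0.027941; P(data | jar B) = (1/4)(3/4)(1/4)(3/4)(3/4) = 0.026367; P(data | jar C) = (2/6)(4/6)(2/6)(4/6)(4/6) = 0.032922.
Multiplying each by its prior: 1/2 · 0.027941 = 0.013971, 3/8 · 0.026367 = 0.0098877, 1/8 · 0.032922 = 0.0041152; summing to 0.027974.
The posterior is then P(jar A | data) = 0.49942, P(jar B | data) = 0.35346, P(jar C | data) = 0.14711.
So P(green next | data) = Σ P(green next | H) P(H | data) = (5/11)(0.49942) + (3/4)(0.35346) + (2/3)(0.14711) = 0.59018.

0.590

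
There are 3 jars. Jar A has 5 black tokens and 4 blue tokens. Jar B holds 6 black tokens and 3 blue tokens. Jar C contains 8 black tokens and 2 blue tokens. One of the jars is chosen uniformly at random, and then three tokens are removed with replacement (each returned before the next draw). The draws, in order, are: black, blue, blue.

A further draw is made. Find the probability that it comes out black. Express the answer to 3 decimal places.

Under each hypothesis, the probability of the observed sequence is: P(data | jar A) = (5/9)(4/9)(4/9) = 0.10974; P(data | jar B) = (6/9)(3/9)(3/9) = 0.074074; P(data | jar C) = (8/10)(2/10)(2/10) = 0.032.
Multiplying each by its prior: 1/3 · 0.10974 = 0.03658, 1/3 · 0.074074 = 0.024691, 1/3 · 0.032 = 0.010667; summing to 0.071938.
Dividing through by the total gives posterior P(jar A | data) = 0.50849, P(jar B | data) = 0.34323, P(jar C | data) = 0.14828.
So P(black next | data) = Σ P(black next | H) P(H | data) = (5/9)(0.50849) + (2/3)(0.34323) + (4/5)(0.14828) = 0.62994.

0.630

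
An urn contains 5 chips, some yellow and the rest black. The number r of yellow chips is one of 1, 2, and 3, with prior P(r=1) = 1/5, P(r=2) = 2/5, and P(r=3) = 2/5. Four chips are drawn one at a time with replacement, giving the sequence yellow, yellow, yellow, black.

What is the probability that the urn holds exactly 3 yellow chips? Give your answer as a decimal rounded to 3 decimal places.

0.675

The likelihood of the observed sequence under each hypothesis: P(data | r = 1) = (1/5)(1/5)(1/5)(4/5) = 0.0064; P(data | r = 2) = (2/5)(2/5)(2/5)(3/5) = 0.0384; P(data | r = 3) = (3/5)(3/5)(3/5)(2/5) = 0.0864.
Multiplying each by its prior: 1/5 · 0.0064 = 0.00128, 2/5 · 0.0384 = 0.01536, 2/5 · 0.0864 = 0.03456; these sum to 0.0512.
Hence P(r = 3 | data) = (0.03456) / (0.0512) = 0.675.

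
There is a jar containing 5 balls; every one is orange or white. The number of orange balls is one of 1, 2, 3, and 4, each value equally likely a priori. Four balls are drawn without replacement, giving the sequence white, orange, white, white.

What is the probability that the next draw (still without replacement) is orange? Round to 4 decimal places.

The likelihood of the observed sequence under each hypothesis: P(data | r = 1) = (4/5)(1/4)(3/3)(2/2) = 1/5; P(data | r = 2) = (3/5)(2/4)(2/3)(1/2) = 1/10; P(data | r = 3) = (2/5)(3/4)(1/3)(0/2) = 0; P(data | r = 4) = (1/5)(4/4)(0/3) = 0.
The prior-weighted likelihoods are 1/4 · 1/5 = 1/20, 1/4 · 1/10 = 1/40, 1/4 · 0 = 0, 1/4 · 0 = 0; these sum to 3/40.
Normalising, the posterior is P(r = 1 | data) = 2/3, P(r = 2 | data) = 1/3, P(r = 3 | data) = 0, P(r = 4 | data) = 0.
The predictive probability is P(orange next | data) = (0)(2/3) + (1)(1/3) = 1/3.

0.3333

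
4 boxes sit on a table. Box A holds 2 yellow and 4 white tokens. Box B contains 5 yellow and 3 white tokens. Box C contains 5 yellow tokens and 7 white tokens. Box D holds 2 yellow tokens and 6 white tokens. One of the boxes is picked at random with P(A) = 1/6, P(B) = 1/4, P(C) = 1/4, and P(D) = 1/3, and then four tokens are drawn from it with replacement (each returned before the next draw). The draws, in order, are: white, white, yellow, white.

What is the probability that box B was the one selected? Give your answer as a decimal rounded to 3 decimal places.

Under each hypothesis, the probability of the observed sequence is: P(data | box A) = (4/6)(4/6)(2/6)(4/6) = 0.098765; P(data | box B) = (3/8)(3/8)(5/8)(3/8) = 0.032959; P(data | box C) = (7/12)(7/12)(5/12)(7/12) = 0.082706; P(data | box D) = (6/8)(6/8)(2/8)(6/8) = 0.10547.
Weighting by the prior gives 1/6 · 0.098765 = 0.016461, 1/4 · 0.032959 = 0.0082397, 1/4 · 0.082706 = 0.020677, 1/3 · 0.10547 = 0.035156; these sum to 0.080534.
By Bayes' rule, P(box B | data) = (0.0082397) / (0.080534) = 0.10231.

0.102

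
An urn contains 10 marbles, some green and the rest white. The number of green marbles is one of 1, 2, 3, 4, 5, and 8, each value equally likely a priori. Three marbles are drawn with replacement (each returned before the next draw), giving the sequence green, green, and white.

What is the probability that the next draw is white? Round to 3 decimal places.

The likelihood of the observed sequence under each hypothesis: P(data | r = 1) = (1/10)(1/10)(9/10) = 0.009; P(data | r = 2) = (2/10)(2/10)(8/10) = 0.032; P(data | r = 3) = (3/10)(3/10)(7/10) = 0.063; P(data | r = 4) = (4/10)(4/10)(6/10) = 0.096; P(data | r = 5) = (5/10)(5/10)(5/10) = 0.125; P(data | r = 8) = (8/10)(8/10)(2/10) = 0.128.
Weighting by the prior gives 1/6 · 0.009 = 0.0015, 1/6 · 0.032 = 0.0053333, 1/6 · 0.063 = 0.0105, 1/6 · 0.096 = 0.016, 1/6 · 0.125 = 0.020833, 1/6 · 0.128 = 0.021333; summing to 0.0755.
Dividing through by the total gives posterior P(r = 1 | data) = 0.019868, P(r = 2 | data) = 0.07064, P(r = 3 | data) = 0.13907, P(r = 4 | data) = 0.21192, P(r = 5 | data) = 0.27594, P(r = 8 | data) = 0.28256.
The predictive probability is P(white next | data) = (9/10)(0.019868) + (4/5)(0.07064) + (7/10)(0.13907) + (3/5)(0.21192) + (1/2)(0.27594) + (1/5)(0.28256) = 0.49338.

0.493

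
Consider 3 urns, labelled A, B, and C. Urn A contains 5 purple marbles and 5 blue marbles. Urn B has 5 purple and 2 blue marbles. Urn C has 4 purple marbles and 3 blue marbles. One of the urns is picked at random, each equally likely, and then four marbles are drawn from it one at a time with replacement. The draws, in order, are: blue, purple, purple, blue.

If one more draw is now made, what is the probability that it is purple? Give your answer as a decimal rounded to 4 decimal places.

0.5805

Under each hypothesis, the probability of the observed sequence is: P(data | urn A) = (5/10)(5/10)(5/10)(5/10) = 0.0625; P(data | urn B) = (2/7)(5/7)(5/7)(2/7) = 0.041649; P(data | urn C) = (3/7)(4/7)(4/7)(3/7) = 0.059975.
Weighting by the prior gives 1/3 · 0.0625 = 0.020833, 1/3 · 0.041649 = 0.013883, 1/3 · 0.059975 = 0.019992; summing to 0.054708.
Normalising, the posterior is P(urn A | data) = 0.38081, P(urn B | data) = 0.25377, P(urn C | data) = 0.36542.
The predictive probability is P(purple next | data) = (1/2)(0.38081) + (5/7)(0.25377) + (4/7)(0.36542) = 0.58048.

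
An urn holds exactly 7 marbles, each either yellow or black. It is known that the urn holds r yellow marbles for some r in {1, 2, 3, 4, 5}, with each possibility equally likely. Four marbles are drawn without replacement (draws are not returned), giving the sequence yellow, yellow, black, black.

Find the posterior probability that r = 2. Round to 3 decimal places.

For each hypothesis, P(data | H) works out to: P(data | r = 1) = (1/7)(0/6) = 0; P(data | r = 2) = (2/7)(1/6)(5/5)(4/4) = 1/21; P(data | r = 3) = (3/7)(2/6)(4/5)(3/4) = 3/35; P(data | r = 4) = (4/7)(3/6)(3/5)(2/4) = 3/35; P(data | r = 5) = (5/7)(4/6)(2/5)(1/4) = 1/21.
Weighting by the prior gives 1/5 · 0 = 0, 1/5 · 1/21 = 1/105, 1/5 · 3/35 = 3/175, 1/5 · 3/35 = 3/175, 1/5 · 1/21 = 1/105; summing to 4/75.
So P(r = 2 | data) = (1/105) / (4/75) = 5/28.

0.179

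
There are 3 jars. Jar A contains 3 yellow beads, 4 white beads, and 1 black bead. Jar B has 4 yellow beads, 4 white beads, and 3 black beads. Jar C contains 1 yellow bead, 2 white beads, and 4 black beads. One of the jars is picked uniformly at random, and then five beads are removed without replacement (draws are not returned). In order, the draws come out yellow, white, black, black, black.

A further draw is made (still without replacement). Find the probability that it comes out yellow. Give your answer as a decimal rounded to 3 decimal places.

0.042

Compute the likelihood of the observed sequence for each case: P(data | jar A) = (3/8)(4/7)(1/6)(0/5) = 0; P(data | jar B) = (4/11)(4/10)(3/9)(2/8)(1/7) = 0.0017316; P(data | jar C) = (1/7)(2/6)(4/5)(3/4)(2/3) = 0.019048.
Weighting by the prior gives 1/3 · 0 = 0, 1/3 · 0.0017316 = 0.0005772, 1/3 · 0.019048 = 0.0063492; with total 0.0069264.
The posterior is then P(jar A | data) = 0, P(jar B | data) = 0.083333, P(jar C | data) = 0.91667.
So P(yellow next | data) = Σ P(yellow next | H) P(H | data) = (1/2)(0.083333) + (0)(0.91667) = 0.041667.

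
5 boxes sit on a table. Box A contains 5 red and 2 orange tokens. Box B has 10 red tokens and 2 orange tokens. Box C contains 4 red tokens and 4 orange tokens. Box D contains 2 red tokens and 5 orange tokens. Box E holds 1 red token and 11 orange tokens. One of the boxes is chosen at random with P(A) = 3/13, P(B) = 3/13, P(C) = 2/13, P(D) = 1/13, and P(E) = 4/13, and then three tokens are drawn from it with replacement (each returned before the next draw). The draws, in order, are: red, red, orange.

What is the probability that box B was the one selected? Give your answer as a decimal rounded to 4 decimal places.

Under each hypothesis, the probability of the observed sequence is: P(data | box A) = (5/7)(5/7)(2/7) = 0.14577; P(data | box B) = (10/12)(10/12)(2/12) = 0.11574; P(data | box C) = (4/8)(4/8)(4/8) = 0.125; P(data | box D) = (2/7)(2/7)(5/7) = 0.058309; P(data | box E) = (1/12)(1/12)(11/12) = 0.0063657.
Weighting by the prior gives 3/13 · 0.14577 = 0.03364, 3/13 · 0.11574 = 0.026709, 2/13 · 0.125 = 0.019231, 1/13 · 0.058309 = 0.0044853, 4/13 · 0.0063657 = 0.0019587; summing to 0.086024.
Hence P(box B | data) = (0.026709) / (0.086024) = 0.31049.

0.3105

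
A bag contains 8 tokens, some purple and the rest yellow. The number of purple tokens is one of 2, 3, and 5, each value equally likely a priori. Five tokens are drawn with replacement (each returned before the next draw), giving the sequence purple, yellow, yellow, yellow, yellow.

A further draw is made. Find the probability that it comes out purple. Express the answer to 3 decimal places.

0.329

Compute the likelihood of the observed sequence for each case: P(data | r = 2) = (2/8)(6/8)(6/8)(6/8)(6/8) = 0.079102; P(data | r = 3) = (3/8)(5/8)(5/8)(5/8)(5/8) = 0.05722; P(data | r = 5) = (5/8)(3/8)(3/8)(3/8)(3/8) = 0.01236.
Weighting by the prior gives 1/3 · 0.079102 = 0.026367, 1/3 · 0.05722 = 0.019073, 1/3 · 0.01236 = 0.0041199; with total 0.049561.
Normalising, the posterior is P(r = 2 | data) = 0.53202, P(r = 3 | data) = 0.38485, P(r = 5 | data) = 0.083128.
Averaging over the posterior, P(purple next | data) = (1/4)(0.53202) + (3/8)(0.38485) + (5/8)(0.083128) = 0.32928.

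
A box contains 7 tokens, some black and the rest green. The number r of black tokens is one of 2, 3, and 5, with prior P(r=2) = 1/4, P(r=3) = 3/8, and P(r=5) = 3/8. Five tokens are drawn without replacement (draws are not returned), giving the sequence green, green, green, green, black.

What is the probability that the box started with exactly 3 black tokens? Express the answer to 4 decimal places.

0.3103

Compute the likelihood of the observed sequence for each case: P(data | r = 2) = (5/7)(4/6)(3/5)(2/4)(2/3) = 2/21; P(data | r = 3) = (4/7)(3/6)(2/5)(1/4)(3/3) = 1/35; P(data | r = 5) = (2/7)(1/6)(0/5) = 0.
Multiplying each by its prior: 1/4 · 2/21 = 1/42, 3/8 · 1/35 = 3/280, 3/8 · 0 = 0; with total 29/840.
So P(r = 3 | data) = (3/280) / (29/840) = 9/29.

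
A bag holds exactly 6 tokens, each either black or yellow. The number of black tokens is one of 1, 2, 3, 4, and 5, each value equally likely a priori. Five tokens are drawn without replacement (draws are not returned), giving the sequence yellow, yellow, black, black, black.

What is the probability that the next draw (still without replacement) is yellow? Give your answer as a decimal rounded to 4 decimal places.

0.4286

Compute the likelihood of the observed sequence for each case: P(data | r = 1) = (5/6)(4/5)(1/4)(0/3) = 0; P(data | r = 2) = (4/6)(3/5)(2/4)(1/3)(0/2) = 0; P(data | r = 3) = (3/6)(2/5)(3/4)(2/3)(1/2) = 1/20; P(data | r = 4) = (2/6)(1/5)(4/4)(3/3)(2/2) = 1/15; P(data | r = 5) = (1/6)(0/5) = 0.
The prior-weighted likelihoods are 1/5 · 0 = 0, 1/5 · 0 = 0, 1/5 · 1/20 = 1/100, 1/5 · 1/15 = 1/75, 1/5 · 0 = 0; summing to 7/300.
Dividing through by the total gives posterior P(r = 1 | data) = 0, P(r = 2 | data) = 0, P(r = 3 | data) = 3/7, P(r = 4 | data) = 4/7, P(r = 5 | data) = 0.
So P(yellow next | data) = Σ P(yellow next | H) P(H | data) = (1)(3/7) + (0)(4/7) = 3/7.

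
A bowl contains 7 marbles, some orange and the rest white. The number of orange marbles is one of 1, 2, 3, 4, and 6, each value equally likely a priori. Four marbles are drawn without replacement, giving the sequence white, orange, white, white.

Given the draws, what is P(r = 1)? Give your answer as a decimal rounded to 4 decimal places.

0.3571

Under each hypothesis, the probability of the observed sequence is: P(data | r = 1) = (6/7)(1/6)(5/5)(4/4) = 1/7; P(data | r = 2) = (5/7)(2/6)(4/5)(3/4) = 1/7; P(data | r = 3) = (4/7)(3/6)(3/5)(2/4) = 3/35; P(data | r = 4) = (3/7)(4/6)(2/5)(1/4) = 1/35; P(data | r = 6) = (1/7)(6/6)(0/5) = 0.
The prior-weighted likelihoods are 1/5 · 1/7 = 1/35, 1/5 · 1/7 = 1/35, 1/5 · 3/35 = 3/175, 1/5 · 1/35 = 1/175, 1/5 · 0 = 0; summing to 2/25.
So P(r = 1 | data) = (1/35) / (2/25) = 5/14.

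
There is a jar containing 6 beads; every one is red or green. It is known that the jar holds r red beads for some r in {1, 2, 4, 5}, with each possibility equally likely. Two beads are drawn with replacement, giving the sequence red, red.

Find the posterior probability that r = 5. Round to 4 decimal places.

0.5435

Compute the likelihood of the observed sequence for each case: P(data | r = 1) = (1/6)(1/6) = 1/36; P(data | r = 2) = (2/6)(2/6) = 1/9; P(data | r = 4) = (4/6)(4/6) = 4/9; P(data | r = 5) = (5/6)(5/6) = 25/36.
Weighting by the prior gives 1/4 · 1/36 = 1/144, 1/4 · 1/9 = 1/36, 1/4 · 4/9 = 1/9, 1/4 · 25/36 = 25/144; these sum to 23/72.
By Bayes' rule, P(r = 5 | data) = (25/144) / (23/72) = 25/46.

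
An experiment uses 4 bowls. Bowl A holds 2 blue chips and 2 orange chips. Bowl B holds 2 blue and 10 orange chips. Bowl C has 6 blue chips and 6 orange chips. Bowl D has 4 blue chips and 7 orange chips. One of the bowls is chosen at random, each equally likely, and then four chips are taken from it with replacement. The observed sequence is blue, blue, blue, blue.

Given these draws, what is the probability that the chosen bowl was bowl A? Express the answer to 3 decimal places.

Compute the likelihood of the observed sequence for each case: P(data | bowl A) = (2/4)(2/4)(2/4)(2/4) = 0.0625; P(data | bowl B) = (2/12)(2/12)(2/12)(2/12) = 0.0007716; P(data | bowl C) = (6/12)(6/12)(6/12)(6/12) = 0.0625; P(data | bowl D) = (4/11)(4/11)(4/11)(4/11) = 0.017485.
Multiplying each by its prior: 1/4 · 0.0625 = 0.015625, 1/4 · 0.0007716 = 0.0001929, 1/4 · 0.0625 = 0.015625, 1/4 · 0.017485 = 0.0043713; with total 0.035814.
Therefore the posterior P(bowl A | data) = (0.015625) / (0.035814) = 0.43628.

0.436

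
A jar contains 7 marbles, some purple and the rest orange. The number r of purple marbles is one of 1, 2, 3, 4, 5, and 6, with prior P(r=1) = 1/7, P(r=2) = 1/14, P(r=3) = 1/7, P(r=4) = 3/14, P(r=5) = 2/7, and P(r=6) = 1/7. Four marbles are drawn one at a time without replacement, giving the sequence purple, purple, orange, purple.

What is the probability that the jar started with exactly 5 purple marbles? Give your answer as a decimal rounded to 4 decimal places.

0.4878

For each hypothesis, P(data | H) works out to: P(data | r = 1) = (1/7)(0/6) = 0; P(data | r = 2) = (2/7)(1/6)(5/5)(0/4) = 0; P(data | r = 3) = (3/7)(2/6)(4/5)(1/4) = 1/35; P(data | r = 4) = (4/7)(3/6)(3/5)(2/4) = 3/35; P(data | r = 5) = (5/7)(4/6)(2/5)(3/4) = 1/7; P(data | r = 6) = (6/7)(5/6)(1/5)(4/4) = 1/7.
Multiplying each by its prior: 1/7 · 0 = 0, 1/14 · 0 = 0, 1/7 · 1/35 = 1/245, 3/14 · 3/35 = 9/490, 2/7 · 1/7 = 2/49, 1/7 · 1/7 = 1/49; summing to 41/490.
By Bayes' rule, P(r = 5 | data) = (2/49) / (41/490) = 20/41.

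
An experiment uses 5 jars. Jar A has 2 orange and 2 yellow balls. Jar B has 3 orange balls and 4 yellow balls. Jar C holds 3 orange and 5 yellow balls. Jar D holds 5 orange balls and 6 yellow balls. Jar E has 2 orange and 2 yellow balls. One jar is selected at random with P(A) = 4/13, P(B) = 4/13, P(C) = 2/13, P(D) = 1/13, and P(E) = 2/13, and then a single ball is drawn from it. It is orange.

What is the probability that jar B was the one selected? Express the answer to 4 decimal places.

Compute the likelihood of this draw for each case: P(data | jar A) = (2/4) = 0.5; P(data | jar B) = (3/7) = 0.42857; P(data | jar C) = (3/8) = 0.375; P(data | jar D) = (5/11) = 0.45455; P(data | jar E) = (2/4) = 0.5.
Multiplying each by its prior: 4/13 · 0.5 = 0.15385, 4/13 · 0.42857 = 0.13187, 2/13 · 0.375 = 0.057692, 1/13 · 0.45455 = 0.034965, 2/13 · 0.5 = 0.076923; summing to 0.45529.
By Bayes' rule, P(jar B | data) = (0.13187) / (0.45529) = 0.28963.

0.2896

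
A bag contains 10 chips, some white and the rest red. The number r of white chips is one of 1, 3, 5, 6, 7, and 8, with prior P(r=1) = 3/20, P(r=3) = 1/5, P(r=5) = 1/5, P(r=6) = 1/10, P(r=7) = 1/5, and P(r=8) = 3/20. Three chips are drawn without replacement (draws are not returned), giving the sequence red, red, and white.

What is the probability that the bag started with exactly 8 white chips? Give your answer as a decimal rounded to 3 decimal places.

Under each hypothesis, the probability of the observed sequence is: P(data | r = 1) = (9/10)(8/9)(1/8) = 1/10; P(data | r = 3) = (7/10)(6/9)(3/8) = 7/40; P(data | r = 5) = (5/10)(4/9)(5/8) = 5/36; P(data | r = 6) = (4/10)(3/9)(6/8) = 1/10; P(data | r = 7) = (3/10)(2/9)(7/8) = 7/120; P(data | r = 8) = (2/10)(1/9)(8/8) = 1/45.
Multiplying each by its prior: 3/20 · 1/10 = 3/200, 1/5 · 7/40 = 7/200, 1/5 · 5/36 = 1/36, 1/10 · 1/10 = 1/100, 1/5 · 7/120 = 7/600, 3/20 · 1/45 = 1/300; with total 37/360.
By Bayes' rule, P(r = 8 | data) = (1/300) / (37/360) = 6/185.

0.032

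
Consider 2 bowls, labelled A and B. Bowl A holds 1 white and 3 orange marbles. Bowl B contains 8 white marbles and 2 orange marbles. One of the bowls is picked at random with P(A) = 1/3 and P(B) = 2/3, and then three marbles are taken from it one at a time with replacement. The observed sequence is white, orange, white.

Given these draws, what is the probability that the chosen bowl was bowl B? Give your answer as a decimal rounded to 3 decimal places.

Compute the likelihood of the observed sequence for each case: P(data | bowl A) = (1/4)(3/4)(1/4) = 0.046875; P(data | bowl B) = (8/10)(2/10)(8/10) = 0.128.
Multiplying each by its prior: 1/3 · 0.046875 = 0.015625, 2/3 · 0.128 = 0.085333; with total 0.10096.
Hence P(bowl B | data) = (0.085333) / (0.10096) = 0.84523.

0.845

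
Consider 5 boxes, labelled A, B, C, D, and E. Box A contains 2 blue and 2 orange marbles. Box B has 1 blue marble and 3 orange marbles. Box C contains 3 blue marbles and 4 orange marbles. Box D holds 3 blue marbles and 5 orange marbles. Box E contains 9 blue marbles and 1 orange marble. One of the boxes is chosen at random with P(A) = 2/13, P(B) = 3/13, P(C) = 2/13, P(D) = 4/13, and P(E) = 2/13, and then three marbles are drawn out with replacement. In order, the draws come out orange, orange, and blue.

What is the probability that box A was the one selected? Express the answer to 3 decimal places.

For each hypothesis, P(data | H) works out to: P(data | box A) = (2/4)(2/4)(2/4) = 0.125; P(data | box B) = (3/4)(3/4)(1/4) = 0.14062; P(data | box C) = (4/7)(4/7)(3/7) = 0.13994; P(data | box D) = (5/8)(5/8)(3/8) = 0.14648; P(data | box E) = (1/10)(1/10)(9/10) = 0.009.
Weighting by the prior gives 2/13 · 0.125 = 0.019231, 3/13 · 0.14062 = 0.032452, 2/13 · 0.13994 = 0.021529, 4/13 · 0.14648 = 0.045072, 2/13 · 0.009 = 0.0013846; summing to 0.11967.
Therefore the posterior P(box A | data) = (0.019231) / (0.11967) = 0.1607.

0.161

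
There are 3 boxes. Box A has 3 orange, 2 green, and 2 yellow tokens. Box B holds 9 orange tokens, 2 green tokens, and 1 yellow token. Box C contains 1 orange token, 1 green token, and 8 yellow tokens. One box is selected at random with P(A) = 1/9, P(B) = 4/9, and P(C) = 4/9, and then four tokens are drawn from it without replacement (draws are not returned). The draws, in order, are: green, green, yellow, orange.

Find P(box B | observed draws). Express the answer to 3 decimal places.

Under each hypothesis, the probability of the observed sequence is: P(data | box A) = (2/7)(1/6)(2/5)(3/4) = 0.014286; P(data | box B) = (2/12)(1/11)(1/10)(9/9) = 0.0015152; P(data | box C) = (1/10)(0/9) = 0.
Weighting by the prior gives 1/9 · 0.014286 = 0.0015873, 4/9 · 0.0015152 = 0.0006734, 4/9 · 0 = 0; summing to 0.0022607.
By Bayes' rule, P(box B | data) = (0.0006734) / (0.0022607) = 0.29787.

0.298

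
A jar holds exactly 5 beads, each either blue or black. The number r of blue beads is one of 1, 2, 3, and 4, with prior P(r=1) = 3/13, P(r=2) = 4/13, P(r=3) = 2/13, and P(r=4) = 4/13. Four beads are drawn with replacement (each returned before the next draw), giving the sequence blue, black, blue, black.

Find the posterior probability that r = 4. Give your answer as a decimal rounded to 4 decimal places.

For each hypothesis, P(data | H) works out to: P(data | r = 1) = (1/5)(4/5)(1/5)(4/5) = 0.0256; P(data | r = 2) = (2/5)(3/5)(2/5)(3/5) = 0.0576; P(data | r = 3) = (3/5)(2/5)(3/5)(2/5) = 0.0576; P(data | r = 4) = (4/5)(1/5)(4/5)(1/5) = 0.0256.
Weighting by the prior gives 3/13 · 0.0256 = 0.0059077, 4/13 · 0.0576 = 0.017723, 2/13 · 0.0576 = 0.0088615, 4/13 · 0.0256 = 0.0078769; summing to 0.040369.
Therefore the posterior P(r = 4 | data) = (0.0078769) / (0.040369) = 0.19512.

0.1951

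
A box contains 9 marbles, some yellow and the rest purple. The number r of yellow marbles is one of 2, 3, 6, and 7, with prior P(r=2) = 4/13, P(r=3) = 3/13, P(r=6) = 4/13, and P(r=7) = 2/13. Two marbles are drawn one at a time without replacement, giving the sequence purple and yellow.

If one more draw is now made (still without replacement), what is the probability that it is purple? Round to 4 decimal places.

Under each hypothesis, the probability of the observed sequence is: P(data | r = 2) = (7/9)(2/8) = 7/36; P(data | r = 3) = (6/9)(3/8) = 1/4; P(data | r = 6) = (3/9)(6/8) = 1/4; P(data | r = 7) = (2/9)(7/8) = 7/36.
Weighting by the prior gives 4/13 · 7/36 = 7/117, 3/13 · 1/4 = 3/52, 4/13 · 1/4 = 1/13, 2/13 · 7/36 = 7/234; with total 35/156.
The posterior is then P(r = 2 | data) = 4/15, P(r = 3 | data) = 9/35, P(r = 6 | data) = 12/35, P(r = 7 | data) = 2/15.
So P(purple next | data) = Σ P(purple next | H) P(H | data) = (6/7)(4/15) + (5/7)(9/35) + (2/7)(12/35) + (1/7)(2/15) = 389/735.

0.5293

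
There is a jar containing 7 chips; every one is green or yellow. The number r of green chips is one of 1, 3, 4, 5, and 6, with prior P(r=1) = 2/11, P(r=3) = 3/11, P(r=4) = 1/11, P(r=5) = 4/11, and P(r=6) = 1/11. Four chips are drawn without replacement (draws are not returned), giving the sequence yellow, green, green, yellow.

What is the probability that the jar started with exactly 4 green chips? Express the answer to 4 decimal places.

0.1607

For each hypothesis, P(data | H) works out to: P(data | r = 1) = (6/7)(1/6)(0/5) = 0; P(data | r = 3) = (4/7)(3/6)(2/5)(3/4) = 3/35; P(data | r = 4) = (3/7)(4/6)(3/5)(2/4) = 3/35; P(data | r = 5) = (2/7)(5/6)(4/5)(1/4) = 1/21; P(data | r = 6) = (1/7)(6/6)(5/5)(0/4) = 0.
Weighting by the prior gives 2/11 · 0 = 0, 3/11 · 3/35 = 9/385, 1/11 · 3/35 = 3/385, 4/11 · 1/21 = 4/231, 1/11 · 0 = 0; these sum to 8/165.
Hence P(r = 4 | data) = (3/385) / (8/165) = 9/56.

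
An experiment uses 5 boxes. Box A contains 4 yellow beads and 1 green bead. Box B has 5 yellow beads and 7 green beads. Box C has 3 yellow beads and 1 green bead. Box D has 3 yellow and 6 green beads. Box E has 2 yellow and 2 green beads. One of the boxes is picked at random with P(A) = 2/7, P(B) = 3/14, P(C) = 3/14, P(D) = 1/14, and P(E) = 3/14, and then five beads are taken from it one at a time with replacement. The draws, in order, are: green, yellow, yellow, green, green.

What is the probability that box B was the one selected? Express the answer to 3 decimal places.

The likelihood of the observed sequence under each hypothesis: P(data | box A) = (1/5)(4/5)(4/5)(1/5)(1/5) = 0.00512; P(data | box B) = (7/12)(5/12)(5/12)(7/12)(7/12) = 0.034461; P(data | box C) = (1/4)(3/4)(3/4)(1/4)(1/4) = 0.0087891; P(data | box D) = (6/9)(3/9)(3/9)(6/9)(6/9) = 0.032922; P(data | box E) = (2/4)(2/4)(2/4)(2/4)(2/4) = 0.03125.
The prior-weighted likelihoods are 2/7 · 0.00512 = 0.0014629, 3/14 · 0.034461 = 0.0073845, 3/14 · 0.0087891 = 0.0018834, 1/14 · 0.032922 = 0.0023516, 3/14 · 0.03125 = 0.0066964; summing to 0.019779.
By Bayes' rule, P(box B | data) = (0.0073845) / (0.019779) = 0.37336.

0.373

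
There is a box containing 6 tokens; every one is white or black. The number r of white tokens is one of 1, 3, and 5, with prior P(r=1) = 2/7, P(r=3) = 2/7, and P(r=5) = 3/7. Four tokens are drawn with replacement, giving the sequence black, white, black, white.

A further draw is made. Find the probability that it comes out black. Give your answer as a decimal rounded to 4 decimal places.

The likelihood of the observed sequence under each hypothesis: P(data | r = 1) = (5/6)(1/6)(5/6)(1/6) = 0.01929; P(data | r = 3) = (3/6)(3/6)(3/6)(3/6) = 0.0625; P(data | r = 5) = (1/6)(5/6)(1/6)(5/6) = 0.01929.
The prior-weighted likelihoods are 2/7 · 0.01929 = 0.0055115, 2/7 · 0.0625 = 0.017857, 3/7 · 0.01929 = 0.0082672; summing to 0.031636.
Dividing through by the total gives posterior P(r = 1 | data) = 0.17422, P(r = 3 | data) = 0.56446, P(r = 5 | data) = 0.26132.
The predictive probability is P(black next | data) = (5/6)(0.17422) + (1/2)(0.56446) + (1/6)(0.26132) = 0.47096.

0.4710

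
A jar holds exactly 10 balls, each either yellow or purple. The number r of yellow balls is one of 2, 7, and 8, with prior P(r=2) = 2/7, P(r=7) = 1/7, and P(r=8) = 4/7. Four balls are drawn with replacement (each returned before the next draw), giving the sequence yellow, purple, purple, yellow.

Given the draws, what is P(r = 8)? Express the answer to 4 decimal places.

Compute the likelihood of the observed sequence for each case: P(data | r = 2) = (2/10)(8/10)(8/10)(2/10) = 0.0256; P(data | r = 7) = (7/10)(3/10)(3/10)(7/10) = 0.0441; P(data | r = 8) = (8/10)(2/10)(2/10)(8/10) = 0.0256.
Weighting by the prior gives 2/7 · 0.0256 = 0.0073143, 1/7 · 0.0441 = 0.0063, 4/7 · 0.0256 = 0.014629; these sum to 0.028243.
So P(r = 8 | data) = (0.014629) / (0.028243) = 0.51796.

0.5180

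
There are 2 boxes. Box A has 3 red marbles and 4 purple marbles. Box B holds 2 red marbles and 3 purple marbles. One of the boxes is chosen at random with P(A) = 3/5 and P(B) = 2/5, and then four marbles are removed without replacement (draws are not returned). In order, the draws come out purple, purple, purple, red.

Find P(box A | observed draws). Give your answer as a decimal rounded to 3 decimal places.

0.563

For each hypothesis, P(data | H) works out to: P(data | box A) = (4/7)(3/6)(2/5)(3/4) = 3/35; P(data | box B) = (3/5)(2/4)(1/3)(2/2) = 1/10.
Multiplying each by its prior: 3/5 · 3/35 = 9/175, 2/5 · 1/10 = 1/25; summing to 16/175.
So P(box A | data) = (9/175) / (16/175) = 9/16.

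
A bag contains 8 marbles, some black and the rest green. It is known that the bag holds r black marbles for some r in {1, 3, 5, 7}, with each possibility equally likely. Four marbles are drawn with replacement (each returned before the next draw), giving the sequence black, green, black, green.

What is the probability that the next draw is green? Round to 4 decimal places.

The likelihood of the observed sequence under each hypothesis: P(data | r = 1) = (1/8)(7/8)(1/8)(7/8) = 0.011963; P(data | r = 3) = (3/8)(5/8)(3/8)(5/8) = 0.054932; P(data | r = 5) = (5/8)(3/8)(5/8)(3/8) = 0.054932; P(data | r = 7) = (7/8)(1/8)(7/8)(1/8) = 0.011963.
Multiplying each by its prior: 1/4 · 0.011963 = 0.0029907, 1/4 · 0.054932 = 0.013733, 1/4 · 0.054932 = 0.013733, 1/4 · 0.011963 = 0.0029907; these sum to 0.033447.
Dividing through by the total gives posterior P(r = 1 | data) = 0.089416, P(r = 3 | data) = 0.41058, P(r = 5 | data) = 0.41058, P(r = 7 | data) = 0.089416.
So P(green next | data) = Σ P(green next | H) P(H | data) = (7/8)(0.089416) + (5/8)(0.41058) + (3/8)(0.41058) + (1/8)(0.089416) = 0.5.

0.5000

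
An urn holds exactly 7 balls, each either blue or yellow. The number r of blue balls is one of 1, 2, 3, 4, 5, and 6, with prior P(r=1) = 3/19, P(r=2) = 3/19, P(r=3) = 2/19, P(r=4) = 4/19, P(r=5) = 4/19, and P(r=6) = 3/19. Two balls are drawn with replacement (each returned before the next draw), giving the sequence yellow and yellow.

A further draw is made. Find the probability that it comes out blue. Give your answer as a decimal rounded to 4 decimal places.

0.3153

The likelihood of the observed sequence under each hypothesis: P(data | r = 1) = (6/7)(6/7) = 36/49; P(data | r = 2) = (5/7)(5/7) = 25/49; P(data | r = 3) = (4/7)(4/7) = 16/49; P(data | r = 4) = (3/7)(3/7) = 9/49; P(data | r = 5) = (2/7)(2/7) = 4/49; P(data | r = 6) = (1/7)(1/7) = 1/49.
Multiplying each by its prior: 3/19 · 36/49 = 108/931, 3/19 · 25/49 = 75/931, 2/19 · 16/49 = 32/931, 4/19 · 9/49 = 36/931, 4/19 · 4/49 = 16/931, 3/19 · 1/49 = 3/931; these sum to 270/931.
The posterior is then P(r = 1 | data) = 2/5, P(r = 2 | data) = 5/18, P(r = 3 | data) = 16/135, P(r = 4 | data) = 2/15, P(r = 5 | data) = 8/135, P(r = 6 | data) = 1/90.
The predictive probability is P(blue next | data) = (1/7)(2/5) + (2/7)(5/18) + (3/7)(16/135) + (4/7)(2/15) + (5/7)(8/135) + (6/7)(1/90) = 298/945.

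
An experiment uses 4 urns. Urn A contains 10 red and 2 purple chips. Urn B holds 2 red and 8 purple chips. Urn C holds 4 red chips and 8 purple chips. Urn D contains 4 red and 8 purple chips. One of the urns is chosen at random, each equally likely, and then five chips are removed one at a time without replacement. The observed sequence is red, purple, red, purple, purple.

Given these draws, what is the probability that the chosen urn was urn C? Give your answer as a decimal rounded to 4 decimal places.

Under each hypothesis, the probability of the observed sequence is: P(data | urn A) = (10/12)(2/11)(9/10)(1/9)(0/8) = 0; P(data | urn B) = (2/10)(8/9)(1/8)(7/7)(6/6) = 0.022222; P(data | urn C) = (4/12)(8/11)(3/10)(7/9)(6/8) = 0.042424; P(data | urn D) = (4/12)(8/11)(3/10)(7/9)(6/8) = 0.042424.
The prior-weighted likelihoods are 1/4 · 0 = 0, 1/4 · 0.022222 = 0.0055556, 1/4 · 0.042424 = 0.010606, 1/4 · 0.042424 = 0.010606; summing to 0.026768.
So P(urn C | data) = (0.010606) / (0.026768) = 0.39623.

0.3962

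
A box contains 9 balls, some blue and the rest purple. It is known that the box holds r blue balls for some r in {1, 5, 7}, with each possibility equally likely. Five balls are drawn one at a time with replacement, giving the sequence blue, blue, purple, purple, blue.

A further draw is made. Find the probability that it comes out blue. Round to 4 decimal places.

Under each hypothesis, the probability of the observed sequence is: P(data | r = 1) = (1/9)(1/9)(8/9)(8/9)(1/9) = 0.0010838; P(data | r = 5) = (5/9)(5/9)(4/9)(4/9)(5/9) = 0.03387; P(data | r = 7) = (7/9)(7/9)(2/9)(2/9)(7/9) = 0.023235.
The prior-weighted likelihoods are 1/3 · 0.0010838 = 0.00036128, 1/3 · 0.03387 = 0.01129, 1/3 · 0.023235 = 0.007745; these sum to 0.019396.
Normalising, the posterior is P(r = 1 | data) = 0.018626, P(r = 5 | data) = 0.58207, P(r = 7 | data) = 0.3993.
Averaging over the posterior, P(blue next | data) = (1/9)(0.018626) + (5/9)(0.58207) + (7/9)(0.3993) = 0.63601.

0.6360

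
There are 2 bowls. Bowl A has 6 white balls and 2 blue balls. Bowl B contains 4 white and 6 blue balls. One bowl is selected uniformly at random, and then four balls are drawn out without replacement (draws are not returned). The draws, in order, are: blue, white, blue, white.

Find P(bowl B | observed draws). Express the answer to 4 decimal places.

0.6667

For each hypothesis, P(data | H) works out to: P(data | bowl A) = (2/8)(6/7)(1/6)(5/5) = 1/28; P(data | bowl B) = (6/10)(4/9)(5/8)(3/7) = 1/14.
Weighting by the prior gives 1/2 · 1/28 = 1/56, 1/2 · 1/14 = 1/28; with total 3/56.
So P(bowl B | data) = (1/28) / (3/56) = 2/3.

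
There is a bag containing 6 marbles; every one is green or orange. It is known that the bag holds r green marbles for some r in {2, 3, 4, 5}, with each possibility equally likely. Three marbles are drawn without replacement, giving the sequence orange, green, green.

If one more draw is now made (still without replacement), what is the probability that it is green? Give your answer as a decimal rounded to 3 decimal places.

Under each hypothesis, the probability of the observed sequence is: P(data | r = 2) = (4/6)(2/5)(1/4) = 1/15; P(data | r = 3) = (3/6)(3/5)(2/4) = 3/20; P(data | r = 4) = (2/6)(4/5)(3/4) = 1/5; P(data | r = 5) = (1/6)(5/5)(4/4) = 1/6.
The prior-weighted likelihoods are 1/4 · 1/15 = 1/60, 1/4 · 3/20 = 3/80, 1/4 · 1/5 = 1/20, 1/4 · 1/6 = 1/24; with total 7/48.
Dividing through by the total gives posterior P(r = 2 | data) = 4/35, P(r = 3 | data) = 9/35, P(r = 4 | data) = 12/35, P(r = 5 | data) = 2/7.
So P(green next | data) = Σ P(green next | H) P(H | data) = (0)(4/35) + (1/3)(9/35) + (2/3)(12/35) + (1)(2/7) = 3/5.

0.600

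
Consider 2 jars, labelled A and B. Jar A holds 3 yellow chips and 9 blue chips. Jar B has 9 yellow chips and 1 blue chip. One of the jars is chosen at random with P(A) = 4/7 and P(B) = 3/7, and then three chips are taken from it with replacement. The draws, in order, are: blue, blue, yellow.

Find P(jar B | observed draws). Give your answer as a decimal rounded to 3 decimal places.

0.046

Compute the likelihood of the observed sequence for each case: P(data | jar A) = (9/12)(9/12)(3/12) = 0.14062; P(data | jar B) = (1/10)(1/10)(9/10) = 0.009.
Weighting by the prior gives 4/7 · 0.14062 = 0.080357, 3/7 · 0.009 = 0.0038571; summing to 0.084214.
Hence P(jar B | data) = (0.0038571) / (0.084214) = 0.045802.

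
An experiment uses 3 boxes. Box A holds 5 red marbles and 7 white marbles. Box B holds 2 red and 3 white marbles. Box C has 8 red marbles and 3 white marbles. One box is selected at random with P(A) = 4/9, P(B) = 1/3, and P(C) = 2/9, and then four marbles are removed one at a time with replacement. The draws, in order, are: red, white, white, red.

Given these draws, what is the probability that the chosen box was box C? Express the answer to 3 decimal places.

The likelihood of the observed sequence under each hypothesis: P(data | box A) = (5/12)(7/12)(7/12)(5/12) = 0.059076; P(data | box B) = (2/5)(3/5)(3/5)(2/5) = 0.0576; P(data | box C) = (8/11)(3/11)(3/11)(8/11) = 0.039342.
Weighting by the prior gives 4/9 · 0.059076 = 0.026256, 1/3 · 0.0576 = 0.0192, 2/9 · 0.039342 = 0.0087426; with total 0.054199.
So P(box C | data) = (0.0087426) / (0.054199) = 0.16131.

0.161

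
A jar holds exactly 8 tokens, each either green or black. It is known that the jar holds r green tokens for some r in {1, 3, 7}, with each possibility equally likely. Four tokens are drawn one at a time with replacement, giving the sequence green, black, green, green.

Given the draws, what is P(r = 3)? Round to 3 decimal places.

0.278

Compute the likelihood of the observed sequence for each case: P(data | r = 1) = (1/8)(7/8)(1/8)(1/8) = 0.001709; P(data | r = 3) = (3/8)(5/8)(3/8)(3/8) = 0.032959; P(data | r = 7) = (7/8)(1/8)(7/8)(7/8) = 0.08374.
Weighting by the prior gives 1/3 · 0.001709 = 0.00056966, 1/3 · 0.032959 = 0.010986, 1/3 · 0.08374 = 0.027913; these sum to 0.039469.
Therefore the posterior P(r = 3 | data) = (0.010986) / (0.039469) = 0.27835.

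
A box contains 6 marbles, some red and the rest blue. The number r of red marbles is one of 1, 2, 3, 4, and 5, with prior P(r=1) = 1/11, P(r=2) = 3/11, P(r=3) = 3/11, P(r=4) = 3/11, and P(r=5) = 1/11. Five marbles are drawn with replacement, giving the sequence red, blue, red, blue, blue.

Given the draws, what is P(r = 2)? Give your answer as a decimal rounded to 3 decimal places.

Compute the likelihood of the observed sequence for each case: P(data | r = 1) = (1/6)(5/6)(1/6)(5/6)(5/6) = 0.016075; P(data | r = 2) = (2/6)(4/6)(2/6)(4/6)(4/6) = 0.032922; P(data | r = 3) = (3/6)(3/6)(3/6)(3/6)(3/6) = 0.03125; P(data | r = 4) = (4/6)(2/6)(4/6)(2/6)(2/6) = 0.016461; P(data | r = 5) = (5/6)(1/6)(5/6)(1/6)(1/6) = 0.003215.
Weighting by the prior gives 1/11 · 0.016075 = 0.0014614, 3/11 · 0.032922 = 0.0089787, 3/11 · 0.03125 = 0.0085227, 3/11 · 0.016461 = 0.0044893, 1/11 · 0.003215 = 0.00029227; these sum to 0.023744.
By Bayes' rule, P(r = 2 | data) = (0.0089787) / (0.023744) = 0.37814.

0.378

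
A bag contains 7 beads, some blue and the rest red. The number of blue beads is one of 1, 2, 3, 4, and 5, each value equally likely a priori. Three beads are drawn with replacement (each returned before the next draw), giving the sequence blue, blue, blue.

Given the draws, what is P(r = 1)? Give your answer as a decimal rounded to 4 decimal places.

0.0044

Under each hypothesis, the probability of the observed sequence is: P(data | r = 1) = (1/7)(1/7)(1/7) = 0.0029155; P(data | r = 2) = (2/7)(2/7)(2/7) = 0.023324; P(data | r = 3) = (3/7)(3/7)(3/7) = 0.078717; P(data | r = 4) = (4/7)(4/7)(4/7) = 0.18659; P(data | r = 5) = (5/7)(5/7)(5/7) = 0.36443.
The prior-weighted likelihoods are 1/5 · 0.0029155 = 0.00058309, 1/5 · 0.023324 = 0.0046647, 1/5 · 0.078717 = 0.015743, 1/5 · 0.18659 = 0.037318, 1/5 · 0.36443 = 0.072886; with total 0.1312.
By Bayes' rule, P(r = 1 | data) = (0.00058309) / (0.1312) = 0.0044444.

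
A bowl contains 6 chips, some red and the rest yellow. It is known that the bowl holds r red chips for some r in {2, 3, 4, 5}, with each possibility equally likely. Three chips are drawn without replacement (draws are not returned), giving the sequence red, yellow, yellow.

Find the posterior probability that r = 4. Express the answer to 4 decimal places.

0.1600

Under each hypothesis, the probability of the observed sequence is: P(data | r = 2) = (2/6)(4/5)(3/4) = 1/5; P(data | r = 3) = (3/6)(3/5)(2/4) = 3/20; P(data | r = 4) = (4/6)(2/5)(1/4) = 1/15; P(data | r = 5) = (5/6)(1/5)(0/4) = 0.
Weighting by the prior gives 1/4 · 1/5 = 1/20, 1/4 · 3/20 = 3/80, 1/4 · 1/15 = 1/60, 1/4 · 0 = 0; with total 5/48.
Therefore the posterior P(r = 4 | data) = (1/60) / (5/48) = 4/25.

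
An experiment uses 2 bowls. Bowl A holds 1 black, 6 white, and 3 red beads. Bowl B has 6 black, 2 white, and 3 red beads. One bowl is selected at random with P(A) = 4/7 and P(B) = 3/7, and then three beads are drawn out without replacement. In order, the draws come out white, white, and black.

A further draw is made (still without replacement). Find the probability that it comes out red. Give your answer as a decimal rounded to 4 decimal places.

0.4190

Compute the likelihood of the observed sequence for each case: P(data | bowl A) = (6/10)(5/9)(1/8) = 0.041667; P(data | bowl B) = (2/11)(1/10)(6/9) = 0.012121.
Weighting by the prior gives 4/7 · 0.041667 = 0.02381, 3/7 · 0.012121 = 0.0051948; with total 0.029004.
Dividing through by the total gives posterior P(bowl A | data) = 0.8209, P(bowl B | data) = 0.1791.
Averaging over the posterior, P(red next | data) = (3/7)(0.8209) + (3/8)(0.1791) = 0.41898.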